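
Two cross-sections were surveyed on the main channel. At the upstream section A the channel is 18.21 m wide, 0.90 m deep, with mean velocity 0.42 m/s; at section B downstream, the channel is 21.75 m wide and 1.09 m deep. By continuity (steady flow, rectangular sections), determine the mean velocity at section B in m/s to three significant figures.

Q = A₁V₁ = (18.21×0.90) × 0.42 = 6.883 m³/s
A₂ = 21.75 × 1.09 = 23.71 m²
V₂ = Q/A₂ = 6.883/23.71 = 0.2903 m/s

0.290 m/s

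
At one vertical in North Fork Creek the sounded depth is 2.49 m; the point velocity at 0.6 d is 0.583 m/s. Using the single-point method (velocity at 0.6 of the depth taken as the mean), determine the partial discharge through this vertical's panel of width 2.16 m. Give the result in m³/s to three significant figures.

3.14 m³/s

v̄ = v₀.₆ = 0.583 m/s
q = v̄ × d × w = 0.5830 × 2.49 × 2.16 = 3.136 m³/s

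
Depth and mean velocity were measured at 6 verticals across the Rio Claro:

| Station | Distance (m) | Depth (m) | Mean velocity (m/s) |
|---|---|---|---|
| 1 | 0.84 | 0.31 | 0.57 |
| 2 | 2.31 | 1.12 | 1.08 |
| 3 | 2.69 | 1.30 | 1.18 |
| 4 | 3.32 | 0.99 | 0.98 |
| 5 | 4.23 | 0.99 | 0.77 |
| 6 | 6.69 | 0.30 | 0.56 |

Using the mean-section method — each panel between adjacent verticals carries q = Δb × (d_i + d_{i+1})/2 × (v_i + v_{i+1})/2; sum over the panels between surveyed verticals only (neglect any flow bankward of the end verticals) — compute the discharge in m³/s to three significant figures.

4.01 m³/s

Panel 1-2: Δb = 1.47 m, d̄ = (0.31+1.12)/2 = 0.715, v̄ = (0.57+1.08)/2 = 0.825 → q = 1.47×0.715×0.825 = 0.8671 m³/s
Panel 2-3: Δb = 0.38 m, d̄ = (1.12+1.30)/2 = 1.21, v̄ = (1.08+1.18)/2 = 1.13 → q = 0.38×1.21×1.13 = 0.5196 m³/s
Panel 3-4: Δb = 0.63 m, d̄ = (1.30+0.99)/2 = 1.145, v̄ = (1.18+0.98)/2 = 1.08 → q = 0.63×1.145×1.08 = 0.7791 m³/s
Panel 4-5: Δb = 0.91 m, d̄ = (0.99+0.99)/2 = 0.99, v̄ = (0.98+0.77)/2 = 0.875 → q = 0.91×0.99×0.875 = 0.7883 m³/s
Panel 5-6: Δb = 2.46 m, d̄ = (0.99+0.30)/2 = 0.645, v̄ = (0.77+0.56)/2 = 0.665 → q = 2.46×0.645×0.665 = 1.055 m³/s
Q = Σ q = 4.009 m³/s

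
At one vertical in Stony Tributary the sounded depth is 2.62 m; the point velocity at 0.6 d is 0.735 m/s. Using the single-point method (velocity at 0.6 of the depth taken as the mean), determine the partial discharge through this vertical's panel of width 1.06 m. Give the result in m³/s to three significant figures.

v̄ = v₀.₆ = 0.735 m/s
q = v̄ × d × w = 0.7350 × 2.62 × 1.06 = 2.041 m³/s

2.04 m³/s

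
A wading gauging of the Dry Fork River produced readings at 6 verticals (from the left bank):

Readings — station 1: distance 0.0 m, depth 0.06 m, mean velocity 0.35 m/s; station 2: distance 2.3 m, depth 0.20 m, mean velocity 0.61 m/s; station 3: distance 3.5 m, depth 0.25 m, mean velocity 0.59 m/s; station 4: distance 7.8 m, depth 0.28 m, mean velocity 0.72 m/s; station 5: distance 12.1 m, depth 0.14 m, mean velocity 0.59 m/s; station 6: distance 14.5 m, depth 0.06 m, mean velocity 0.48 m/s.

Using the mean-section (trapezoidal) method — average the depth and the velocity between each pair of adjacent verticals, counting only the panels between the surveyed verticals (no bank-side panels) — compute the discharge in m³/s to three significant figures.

1.77 m³/s

Panel 1-2: Δb = 2.3 m, d̄ = (0.06+0.20)/2 = 0.13, v̄ = (0.35+0.61)/2 = 0.48 → q = 2.3×0.13×0.48 = 0.1435 m³/s
Panel 2-3: Δb = 1.2 m, d̄ = (0.20+0.25)/2 = 0.225, v̄ = (0.61+0.59)/2 = 0.6 → q = 1.2×0.225×0.6 = 0.1620 m³/s
Panel 3-4: Δb = 4.3 m, d̄ = (0.25+0.28)/2 = 0.265, v̄ = (0.59+0.72)/2 = 0.655 → q = 4.3×0.265×0.655 = 0.7464 m³/s
Panel 4-5: Δb = 4.3 m, d̄ = (0.28+0.14)/2 = 0.21, v̄ = (0.72+0.59)/2 = 0.655 → q = 4.3×0.21×0.655 = 0.5915 m³/s
Panel 5-6: Δb = 2.4 m, d̄ = (0.14+0.06)/2 = 0.1, v̄ = (0.59+0.48)/2 = 0.535 → q = 2.4×0.1×0.535 = 0.1284 m³/s
Q = Σ q = 1.772 m³/s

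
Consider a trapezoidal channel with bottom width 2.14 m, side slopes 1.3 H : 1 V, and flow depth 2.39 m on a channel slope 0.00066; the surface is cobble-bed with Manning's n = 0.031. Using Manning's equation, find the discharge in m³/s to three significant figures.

A = (b + z·y)·y = (2.14 + 1.3×2.39)×2.39 = 12.54 m²
P = b + 2y√(1+z²) = 2.14 + 2×2.39×√(1+1.3²) = 9.980 m
R = A/P = 12.54/9.980 = 1.257 m
Q = (1/n)·A·R^(2/3)·S^(1/2) = (1/0.031) × 12.54 × 1.257^(2/3) × 0.00066^(1/2) = 12.10 m³/s

12.1 m³/s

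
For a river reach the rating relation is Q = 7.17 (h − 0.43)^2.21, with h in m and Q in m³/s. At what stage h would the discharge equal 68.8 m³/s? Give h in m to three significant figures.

3.21 m

h − h₀ = (Q/C)^(1/b) = (68.8/7.17)^(1/2.21) = 2.782 m
h = 0.43 + 2.782 = 3.212 m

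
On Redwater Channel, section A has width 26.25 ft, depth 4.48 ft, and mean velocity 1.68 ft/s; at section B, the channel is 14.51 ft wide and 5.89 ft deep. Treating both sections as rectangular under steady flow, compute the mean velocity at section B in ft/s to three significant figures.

Q = A₁V₁ = (26.25×4.48) × 1.68 = 197.6 ft³/s
A₂ = 14.51 × 5.89 = 85.46 ft²
V₂ = Q/A₂ = 197.6/85.46 = 2.312 ft/s

2.31 ft/s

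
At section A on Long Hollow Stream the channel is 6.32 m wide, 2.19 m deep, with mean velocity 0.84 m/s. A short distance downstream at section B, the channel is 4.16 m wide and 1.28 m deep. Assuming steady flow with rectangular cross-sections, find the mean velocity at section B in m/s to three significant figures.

Q = A₁V₁ = (6.32×2.19) × 0.84 = 11.63 m³/s
A₂ = 4.16 × 1.28 = 5.325 m²
V₂ = Q/A₂ = 11.63/5.325 = 2.183 m/s

2.18 m/s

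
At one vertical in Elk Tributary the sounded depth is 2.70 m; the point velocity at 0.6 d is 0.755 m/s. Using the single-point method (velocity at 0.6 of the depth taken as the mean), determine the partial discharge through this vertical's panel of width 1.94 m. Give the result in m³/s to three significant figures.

v̄ = v₀.₆ = 0.755 m/s
q = v̄ × d × w = 0.7550 × 2.70 × 1.94 = 3.955 m³/s

3.95 m³/s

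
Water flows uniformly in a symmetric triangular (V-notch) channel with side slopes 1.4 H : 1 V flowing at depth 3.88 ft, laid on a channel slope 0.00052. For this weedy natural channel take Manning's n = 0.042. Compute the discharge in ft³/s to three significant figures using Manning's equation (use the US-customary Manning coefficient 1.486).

23.1 ft³/s

A = z·y² = 1.4×3.88² = 21.08 ft²
P = 2y√(1+z²) = 2×3.88×√(1+1.4²) = 13.35 ft
R = A/P = 21.08/13.35 = 1.579 ft
Q = (1.486/n)·A·R^(2/3)·S^(1/2) = (1.486/0.042) × 21.08 × 1.579^(2/3) × 0.00052^(1/2) = 23.05 ft³/s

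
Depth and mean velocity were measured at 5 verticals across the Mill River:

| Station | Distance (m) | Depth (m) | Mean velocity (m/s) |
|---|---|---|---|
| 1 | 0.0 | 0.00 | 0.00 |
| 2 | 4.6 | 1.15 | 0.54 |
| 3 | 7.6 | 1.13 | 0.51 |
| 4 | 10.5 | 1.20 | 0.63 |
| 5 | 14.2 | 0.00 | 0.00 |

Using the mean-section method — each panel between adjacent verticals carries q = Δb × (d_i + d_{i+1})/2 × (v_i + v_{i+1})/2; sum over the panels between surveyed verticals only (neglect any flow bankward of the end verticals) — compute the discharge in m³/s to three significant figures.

Panel 1-2: Δb = 4.6 m, d̄ = (0.00+1.15)/2 = 0.575, v̄ = (0.00+0.54)/2 = 0.27 → q = 4.6×0.575×0.27 = 0.7142 m³/s
Panel 2-3: Δb = 3 m, d̄ = (1.15+1.13)/2 = 1.14, v̄ = (0.54+0.51)/2 = 0.525 → q = 3×1.14×0.525 = 1.796 m³/s
Panel 3-4: Δb = 2.9 m, d̄ = (1.13+1.20)/2 = 1.165, v̄ = (0.51+0.63)/2 = 0.57 → q = 2.9×1.165×0.57 = 1.926 m³/s
Panel 4-5: Δb = 3.7 m, d̄ = (1.20+0.00)/2 = 0.6, v̄ = (0.63+0.00)/2 = 0.315 → q = 3.7×0.6×0.315 = 0.6993 m³/s
Q = Σ q = 5.135 m³/s

5.13 m³/s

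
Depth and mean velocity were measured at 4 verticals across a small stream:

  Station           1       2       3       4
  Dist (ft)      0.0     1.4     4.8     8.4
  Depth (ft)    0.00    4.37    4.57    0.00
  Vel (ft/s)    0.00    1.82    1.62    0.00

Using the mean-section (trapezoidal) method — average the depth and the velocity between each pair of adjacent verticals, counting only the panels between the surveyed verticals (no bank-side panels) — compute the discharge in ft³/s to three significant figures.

Panel 1-2: Δb = 1.4 ft, d̄ = (0.00+4.37)/2 = 2.185, v̄ = (0.00+1.82)/2 = 0.91 → q = 1.4×2.185×0.91 = 2.784 ft³/s
Panel 2-3: Δb = 3.4 ft, d̄ = (4.37+4.57)/2 = 4.47, v̄ = (1.82+1.62)/2 = 1.72 → q = 3.4×4.47×1.72 = 26.14 ft³/s
Panel 3-4: Δb = 3.6 ft, d̄ = (4.57+0.00)/2 = 2.285, v̄ = (1.62+0.00)/2 = 0.81 → q = 3.6×2.285×0.81 = 6.663 ft³/s
Q = Σ q = 35.59 ft³/s

35.6 ft³/s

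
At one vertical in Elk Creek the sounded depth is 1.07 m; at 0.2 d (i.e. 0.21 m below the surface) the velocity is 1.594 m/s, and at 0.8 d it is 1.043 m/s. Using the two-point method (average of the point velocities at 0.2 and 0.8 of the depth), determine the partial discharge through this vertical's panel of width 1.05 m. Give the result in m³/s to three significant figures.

1.48 m³/s

v̄ = (1.594 + 1.043) / 2 = 1.319 m/s
q = v̄ × d × w = 1.319 × 1.07 × 1.05 = 1.481 m³/s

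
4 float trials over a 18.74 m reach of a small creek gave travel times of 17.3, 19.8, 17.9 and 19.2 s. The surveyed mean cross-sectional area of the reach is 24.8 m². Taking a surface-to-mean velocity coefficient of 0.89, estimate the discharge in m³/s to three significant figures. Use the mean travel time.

t̄ = (17.3 + 19.8 + 17.9 + 19.2) / 4 = 18.55 s
v_surface = L / t̄ = 18.74 / 18.55 = 1.010 m/s
v_mean = 0.89 × 1.010 = 0.8991 m/s
Q = A × v_mean = 24.8 × 0.8991 = 22.30 m³/s

22.3 m³/s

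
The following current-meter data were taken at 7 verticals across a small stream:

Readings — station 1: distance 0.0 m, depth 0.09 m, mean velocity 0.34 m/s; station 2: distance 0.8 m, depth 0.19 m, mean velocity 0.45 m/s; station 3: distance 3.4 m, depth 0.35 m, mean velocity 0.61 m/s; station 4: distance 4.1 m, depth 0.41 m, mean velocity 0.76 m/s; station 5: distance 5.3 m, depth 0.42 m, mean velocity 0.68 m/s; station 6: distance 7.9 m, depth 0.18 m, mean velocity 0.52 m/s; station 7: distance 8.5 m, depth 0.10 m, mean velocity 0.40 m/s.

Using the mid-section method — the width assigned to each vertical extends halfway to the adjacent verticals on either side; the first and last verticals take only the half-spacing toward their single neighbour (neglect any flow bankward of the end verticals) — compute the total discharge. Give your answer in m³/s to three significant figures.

w_1 = (0.8 − 0.0)/2 = 0.4 m; q_1 = 0.34 × 0.09 × 0.4 = 0.01224 m³/s
w_2 = (3.4 − 0.0)/2 = 1.7 m; q_2 = 0.45 × 0.19 × 1.7 = 0.1454 m³/s
w_3 = (4.1 − 0.8)/2 = 1.65 m; q_3 = 0.61 × 0.35 × 1.65 = 0.3523 m³/s
w_4 = (5.3 − 3.4)/2 = 0.95 m; q_4 = 0.76 × 0.41 × 0.95 = 0.2960 m³/s
w_5 = (7.9 − 4.1)/2 = 1.9 m; q_5 = 0.68 × 0.42 × 1.9 = 0.5426 m³/s
w_6 = (8.5 − 5.3)/2 = 1.6 m; q_6 = 0.52 × 0.18 × 1.6 = 0.1498 m³/s
w_7 = (8.5 − 7.9)/2 = 0.3 m; q_7 = 0.40 × 0.10 × 0.3 = 0.01200 m³/s
Q = Σ qᵢ = 1.510 m³/s

1.51 m³/s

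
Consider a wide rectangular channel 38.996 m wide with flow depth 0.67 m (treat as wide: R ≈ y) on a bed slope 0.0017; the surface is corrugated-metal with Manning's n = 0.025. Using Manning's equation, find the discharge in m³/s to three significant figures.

A = b·y = 38.996 × 0.67 = 26.13 m²
Wide channel: R ≈ y = 0.67 m
Q = (1/n)·A·R^(2/3)·S^(1/2) = (1/0.025) × 26.13 × 0.6700^(2/3) × 0.0017^(1/2) = 32.99 m³/s

33.0 m³/s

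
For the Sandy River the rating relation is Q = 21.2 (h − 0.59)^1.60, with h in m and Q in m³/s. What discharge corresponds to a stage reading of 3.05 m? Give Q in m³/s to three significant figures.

89.5 m³/s

Q = 21.2 × (3.05 − 0.59)^1.60 = 21.2 × 2.46^1.60 = 89.50 m³/s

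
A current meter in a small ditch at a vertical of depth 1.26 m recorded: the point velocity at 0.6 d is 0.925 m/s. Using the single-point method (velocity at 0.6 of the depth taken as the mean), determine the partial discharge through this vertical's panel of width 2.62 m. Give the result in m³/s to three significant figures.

v̄ = v₀.₆ = 0.925 m/s
q = v̄ × d × w = 0.9250 × 1.26 × 2.62 = 3.054 m³/s

3.05 m³/s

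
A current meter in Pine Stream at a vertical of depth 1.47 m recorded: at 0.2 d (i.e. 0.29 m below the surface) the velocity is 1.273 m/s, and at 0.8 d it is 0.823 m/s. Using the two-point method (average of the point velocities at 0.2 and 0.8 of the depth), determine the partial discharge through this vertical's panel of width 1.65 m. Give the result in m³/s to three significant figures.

2.54 m³/s

v̄ = (1.273 + 0.823) / 2 = 1.048 m/s
q = v̄ × d × w = 1.048 × 1.47 × 1.65 = 2.542 m³/s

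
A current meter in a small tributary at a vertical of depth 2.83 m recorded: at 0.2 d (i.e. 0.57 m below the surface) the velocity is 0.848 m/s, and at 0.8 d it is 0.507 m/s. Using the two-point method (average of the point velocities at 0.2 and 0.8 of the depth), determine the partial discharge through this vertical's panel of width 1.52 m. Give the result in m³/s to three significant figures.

v̄ = (0.848 + 0.507) / 2 = 0.6775 m/s
q = v̄ × d × w = 0.6775 × 2.83 × 1.52 = 2.914 m³/s

2.91 m³/s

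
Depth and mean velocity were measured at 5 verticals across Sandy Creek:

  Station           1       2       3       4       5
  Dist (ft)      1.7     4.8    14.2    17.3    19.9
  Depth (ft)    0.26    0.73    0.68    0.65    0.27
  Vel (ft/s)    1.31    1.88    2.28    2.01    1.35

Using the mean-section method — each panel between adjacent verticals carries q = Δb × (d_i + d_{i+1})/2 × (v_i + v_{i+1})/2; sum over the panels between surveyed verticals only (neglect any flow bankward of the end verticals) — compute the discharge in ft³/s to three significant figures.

22.7 ft³/s

Panel 1-2: Δb = 3.1 ft, d̄ = (0.26+0.73)/2 = 0.495, v̄ = (1.31+1.88)/2 = 1.595 → q = 3.1×0.495×1.595 = 2.448 ft³/s
Panel 2-3: Δb = 9.4 ft, d̄ = (0.73+0.68)/2 = 0.705, v̄ = (1.88+2.28)/2 = 2.08 → q = 9.4×0.705×2.08 = 13.78 ft³/s
Panel 3-4: Δb = 3.1 ft, d̄ = (0.68+0.65)/2 = 0.665, v̄ = (2.28+2.01)/2 = 2.145 → q = 3.1×0.665×2.145 = 4.422 ft³/s
Panel 4-5: Δb = 2.6 ft, d̄ = (0.65+0.27)/2 = 0.46, v̄ = (2.01+1.35)/2 = 1.68 → q = 2.6×0.46×1.68 = 2.009 ft³/s
Q = Σ q = 22.66 ft³/s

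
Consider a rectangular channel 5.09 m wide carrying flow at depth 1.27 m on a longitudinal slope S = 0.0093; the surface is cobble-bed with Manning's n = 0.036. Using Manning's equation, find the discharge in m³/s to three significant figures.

15.5 m³/s

A = b·y = 5.09 × 1.27 = 6.464 m²
P = b + 2y = 5.09 + 2×1.27 = 7.630 m
R = A/P = 6.464/7.630 = 0.8472 m
Q = (1/n)·A·R^(2/3)·S^(1/2) = (1/0.036) × 6.464 × 0.8472^(2/3) × 0.0093^(1/2) = 15.50 m³/s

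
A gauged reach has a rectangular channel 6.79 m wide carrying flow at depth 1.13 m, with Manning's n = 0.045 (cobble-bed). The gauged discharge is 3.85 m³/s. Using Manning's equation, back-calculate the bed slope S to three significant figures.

0.000635

A = b·y = 6.79 × 1.13 = 7.673 m²
P = b + 2y = 6.79 + 2×1.13 = 9.050 m
R = A/P = 7.673/9.050 = 0.8478 m
S = (Q·n / (1·A·R^(2/3)))² = (3.85×0.045 / (1×7.673×0.8958))² = 0.0006354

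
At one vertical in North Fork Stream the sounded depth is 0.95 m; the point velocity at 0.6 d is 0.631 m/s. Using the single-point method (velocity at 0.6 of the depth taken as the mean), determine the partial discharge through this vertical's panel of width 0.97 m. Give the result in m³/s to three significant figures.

0.581 m³/s

v̄ = v₀.₆ = 0.631 m/s
q = v̄ × d × w = 0.6310 × 0.95 × 0.97 = 0.5815 m³/s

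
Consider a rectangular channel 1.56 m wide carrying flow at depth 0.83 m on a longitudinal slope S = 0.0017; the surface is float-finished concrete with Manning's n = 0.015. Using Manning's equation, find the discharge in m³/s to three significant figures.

A = b·y = 1.56 × 0.83 = 1.295 m²
P = b + 2y = 1.56 + 2×0.83 = 3.220 m
R = A/P = 1.295/3.220 = 0.4021 m
Q = (1/n)·A·R^(2/3)·S^(1/2) = (1/0.015) × 1.295 × 0.4021^(2/3) × 0.0017^(1/2) = 1.939 m³/s

1.94 m³/s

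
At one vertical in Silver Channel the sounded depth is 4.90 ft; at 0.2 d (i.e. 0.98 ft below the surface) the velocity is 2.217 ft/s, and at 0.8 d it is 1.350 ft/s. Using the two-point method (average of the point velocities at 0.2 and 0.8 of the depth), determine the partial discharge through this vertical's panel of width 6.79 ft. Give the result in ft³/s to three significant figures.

v̄ = (2.217 + 1.350) / 2 = 1.784 ft/s
q = v̄ × d × w = 1.784 × 4.90 × 6.79 = 59.34 ft³/s

59.3 ft³/s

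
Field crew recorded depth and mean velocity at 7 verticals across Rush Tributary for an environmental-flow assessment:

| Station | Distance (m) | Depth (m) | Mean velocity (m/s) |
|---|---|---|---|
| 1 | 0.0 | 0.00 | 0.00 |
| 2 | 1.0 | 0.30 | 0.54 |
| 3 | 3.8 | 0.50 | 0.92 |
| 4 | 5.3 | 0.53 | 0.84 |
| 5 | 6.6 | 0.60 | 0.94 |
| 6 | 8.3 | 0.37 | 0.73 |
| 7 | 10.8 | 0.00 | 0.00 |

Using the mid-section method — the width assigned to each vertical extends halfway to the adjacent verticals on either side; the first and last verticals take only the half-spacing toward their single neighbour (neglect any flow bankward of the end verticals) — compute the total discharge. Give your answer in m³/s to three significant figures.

w_2 = (3.8 − 0.0)/2 = 1.9 m; q_2 = 0.54 × 0.30 × 1.9 = 0.3078 m³/s
w_3 = (5.3 − 1.0)/2 = 2.15 m; q_3 = 0.92 × 0.50 × 2.15 = 0.9890 m³/s
w_4 = (6.6 − 3.8)/2 = 1.4 m; q_4 = 0.84 × 0.53 × 1.4 = 0.6233 m³/s
w_5 = (8.3 − 5.3)/2 = 1.5 m; q_5 = 0.94 × 0.60 × 1.5 = 0.8460 m³/s
w_6 = (10.8 − 6.6)/2 = 2.1 m; q_6 = 0.73 × 0.37 × 2.1 = 0.5672 m³/s
Stations 1, 7 contribute zero (depth or velocity is 0).
Q = Σ qᵢ = 3.333 m³/s

3.33 m³/s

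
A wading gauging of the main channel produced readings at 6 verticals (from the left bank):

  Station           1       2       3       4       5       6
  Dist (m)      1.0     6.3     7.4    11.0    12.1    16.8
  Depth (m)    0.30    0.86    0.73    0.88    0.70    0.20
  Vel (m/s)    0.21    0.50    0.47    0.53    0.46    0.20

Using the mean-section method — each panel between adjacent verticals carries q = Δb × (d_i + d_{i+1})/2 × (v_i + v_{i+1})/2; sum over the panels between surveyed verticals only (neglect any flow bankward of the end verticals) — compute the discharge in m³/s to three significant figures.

4.09 m³/s

Panel 1-2: Δb = 5.3 m, d̄ = (0.30+0.86)/2 = 0.58, v̄ = (0.21+0.50)/2 = 0.355 → q = 5.3×0.58×0.355 = 1.091 m³/s
Panel 2-3: Δb = 1.1 m, d̄ = (0.86+0.73)/2 = 0.795, v̄ = (0.50+0.47)/2 = 0.485 → q = 1.1×0.795×0.485 = 0.4241 m³/s
Panel 3-4: Δb = 3.6 m, d̄ = (0.73+0.88)/2 = 0.805, v̄ = (0.47+0.53)/2 = 0.5 → q = 3.6×0.805×0.5 = 1.449 m³/s
Panel 4-5: Δb = 1.1 m, d̄ = (0.88+0.70)/2 = 0.79, v̄ = (0.53+0.46)/2 = 0.495 → q = 1.1×0.79×0.495 = 0.4302 m³/s
Panel 5-6: Δb = 4.7 m, d̄ = (0.70+0.20)/2 = 0.45, v̄ = (0.46+0.20)/2 = 0.33 → q = 4.7×0.45×0.33 = 0.6980 m³/s
Q = Σ q = 4.093 m³/s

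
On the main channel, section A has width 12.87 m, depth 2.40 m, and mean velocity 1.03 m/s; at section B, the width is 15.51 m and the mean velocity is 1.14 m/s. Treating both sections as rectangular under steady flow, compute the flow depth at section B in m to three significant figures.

Q = A₁V₁ = (12.87×2.40) × 1.03 = 31.81 m³/s
d₂ = Q/(b₂ V₂) = 31.81/(15.51×1.14) = 1.799 m

1.80 m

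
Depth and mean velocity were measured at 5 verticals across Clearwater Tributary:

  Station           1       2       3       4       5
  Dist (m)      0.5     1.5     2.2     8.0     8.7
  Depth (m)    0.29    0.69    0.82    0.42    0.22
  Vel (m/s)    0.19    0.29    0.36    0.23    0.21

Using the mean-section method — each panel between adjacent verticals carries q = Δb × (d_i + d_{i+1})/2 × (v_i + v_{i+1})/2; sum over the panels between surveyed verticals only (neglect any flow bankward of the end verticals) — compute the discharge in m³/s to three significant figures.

Panel 1-2: Δb = 1 m, d̄ = (0.29+0.69)/2 = 0.49, v̄ = (0.19+0.29)/2 = 0.24 → q = 1×0.49×0.24 = 0.1176 m³/s
Panel 2-3: Δb = 0.7 m, d̄ = (0.69+0.82)/2 = 0.755, v̄ = (0.29+0.36)/2 = 0.325 → q = 0.7×0.755×0.325 = 0.1718 m³/s
Panel 3-4: Δb = 5.8 m, d̄ = (0.82+0.42)/2 = 0.62, v̄ = (0.36+0.23)/2 = 0.295 → q = 5.8×0.62×0.295 = 1.061 m³/s
Panel 4-5: Δb = 0.7 m, d̄ = (0.42+0.22)/2 = 0.32, v̄ = (0.23+0.21)/2 = 0.22 → q = 0.7×0.32×0.22 = 0.04928 m³/s
Q = Σ q = 1.399 m³/s

1.40 m³/s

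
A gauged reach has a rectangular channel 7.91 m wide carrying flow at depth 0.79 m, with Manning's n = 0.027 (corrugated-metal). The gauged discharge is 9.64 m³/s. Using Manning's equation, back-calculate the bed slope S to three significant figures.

A = b·y = 7.91 × 0.79 = 6.249 m²
P = b + 2y = 7.91 + 2×0.79 = 9.490 m
R = A/P = 6.249/9.490 = 0.6585 m
S = (Q·n / (1·A·R^(2/3)))² = (9.64×0.027 / (1×6.249×0.7569))² = 0.003028

0.00303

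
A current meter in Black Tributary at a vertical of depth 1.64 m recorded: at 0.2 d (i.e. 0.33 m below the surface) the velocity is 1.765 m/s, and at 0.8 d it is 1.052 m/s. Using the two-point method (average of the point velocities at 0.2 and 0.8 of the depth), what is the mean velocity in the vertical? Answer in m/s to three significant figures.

v̄ = (1.765 + 1.052) / 2 = 1.409 m/s

1.41 m/s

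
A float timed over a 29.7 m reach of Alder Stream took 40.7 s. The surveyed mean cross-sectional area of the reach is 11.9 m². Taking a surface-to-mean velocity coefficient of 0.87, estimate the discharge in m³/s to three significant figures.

7.55 m³/s

v_surface = L / t̄ = 29.7 / 40.7 = 0.7297 m/s
v_mean = 0.87 × 0.7297 = 0.6349 m/s
Q = A × v_mean = 11.9 × 0.6349 = 7.555 m³/s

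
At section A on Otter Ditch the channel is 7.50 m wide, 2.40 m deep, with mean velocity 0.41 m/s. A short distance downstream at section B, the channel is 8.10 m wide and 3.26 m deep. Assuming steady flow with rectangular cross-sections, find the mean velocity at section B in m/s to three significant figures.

Q = A₁V₁ = (7.50×2.40) × 0.41 = 7.380 m³/s
A₂ = 8.10 × 3.26 = 26.41 m²
V₂ = Q/A₂ = 7.380/26.41 = 0.2795 m/s

0.279 m/s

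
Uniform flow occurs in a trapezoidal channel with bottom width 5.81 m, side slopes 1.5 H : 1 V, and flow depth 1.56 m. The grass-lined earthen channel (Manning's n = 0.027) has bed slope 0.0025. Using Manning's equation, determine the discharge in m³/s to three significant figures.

A = (b + z·y)·y = (5.81 + 1.5×1.56)×1.56 = 12.71 m²
P = b + 2y√(1+z²) = 5.81 + 2×1.56×√(1+1.5²) = 11.43 m
R = A/P = 12.71/11.43 = 1.112 m
Q = (1/n)·A·R^(2/3)·S^(1/2) = (1/0.027) × 12.71 × 1.112^(2/3) × 0.0025^(1/2) = 25.27 m³/s

25.3 m³/s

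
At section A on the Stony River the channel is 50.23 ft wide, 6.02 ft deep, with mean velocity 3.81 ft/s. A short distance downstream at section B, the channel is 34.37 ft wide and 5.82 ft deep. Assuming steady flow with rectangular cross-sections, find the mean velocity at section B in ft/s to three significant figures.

Q = A₁V₁ = (50.23×6.02) × 3.81 = 1152 ft³/s
A₂ = 34.37 × 5.82 = 200.0 ft²
V₂ = Q/A₂ = 1152/200.0 = 5.759 ft/s

5.76 ft/s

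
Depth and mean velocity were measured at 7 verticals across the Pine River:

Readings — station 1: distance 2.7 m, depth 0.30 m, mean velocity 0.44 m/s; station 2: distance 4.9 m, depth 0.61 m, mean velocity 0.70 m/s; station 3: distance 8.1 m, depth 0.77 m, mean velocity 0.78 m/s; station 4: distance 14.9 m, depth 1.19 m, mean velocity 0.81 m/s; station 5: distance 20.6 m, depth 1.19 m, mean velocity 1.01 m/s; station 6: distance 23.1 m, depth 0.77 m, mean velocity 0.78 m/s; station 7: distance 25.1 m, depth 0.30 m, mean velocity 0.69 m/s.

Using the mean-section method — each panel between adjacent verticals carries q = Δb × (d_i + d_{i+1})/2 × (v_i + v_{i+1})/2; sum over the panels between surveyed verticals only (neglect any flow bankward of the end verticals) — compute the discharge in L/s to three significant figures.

Panel 1-2: Δb = 2.2 m, d̄ = (0.30+0.61)/2 = 0.455, v̄ = (0.44+0.70)/2 = 0.57 → q = 2.2×0.455×0.57 = 0.5706 m³/s
Panel 2-3: Δb = 3.2 m, d̄ = (0.61+0.77)/2 = 0.69, v̄ = (0.70+0.78)/2 = 0.74 → q = 3.2×0.69×0.74 = 1.634 m³/s
Panel 3-4: Δb = 6.8 m, d̄ = (0.77+1.19)/2 = 0.98, v̄ = (0.78+0.81)/2 = 0.795 → q = 6.8×0.98×0.795 = 5.298 m³/s
Panel 4-5: Δb = 5.7 m, d̄ = (1.19+1.19)/2 = 1.19, v̄ = (0.81+1.01)/2 = 0.91 → q = 5.7×1.19×0.91 = 6.173 m³/s
Panel 5-6: Δb = 2.5 m, d̄ = (1.19+0.77)/2 = 0.98, v̄ = (1.01+0.78)/2 = 0.895 → q = 2.5×0.98×0.895 = 2.193 m³/s
Panel 6-7: Δb = 2 m, d̄ = (0.77+0.30)/2 = 0.535, v̄ = (0.78+0.69)/2 = 0.735 → q = 2×0.535×0.735 = 0.7865 m³/s
Q = Σ q = 16.65 m³/s
= 16.65 × 1000 = 16650 L/s

16700 L/s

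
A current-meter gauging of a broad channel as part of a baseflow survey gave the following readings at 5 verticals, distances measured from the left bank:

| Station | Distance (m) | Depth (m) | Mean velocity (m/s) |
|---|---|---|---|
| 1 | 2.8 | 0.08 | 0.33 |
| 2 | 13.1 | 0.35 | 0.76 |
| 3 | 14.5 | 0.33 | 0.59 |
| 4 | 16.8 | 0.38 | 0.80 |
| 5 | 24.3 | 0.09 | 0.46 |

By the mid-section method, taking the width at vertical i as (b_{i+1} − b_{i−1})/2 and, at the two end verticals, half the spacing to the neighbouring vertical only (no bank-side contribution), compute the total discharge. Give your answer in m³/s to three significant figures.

w_1 = (13.1 − 2.8)/2 = 5.15 m; q_1 = 0.33 × 0.08 × 5.15 = 0.1360 m³/s
w_2 = (14.5 − 2.8)/2 = 5.85 m; q_2 = 0.76 × 0.35 × 5.85 = 1.556 m³/s
w_3 = (16.8 − 13.1)/2 = 1.85 m; q_3 = 0.59 × 0.33 × 1.85 = 0.3602 m³/s
w_4 = (24.3 − 14.5)/2 = 4.9 m; q_4 = 0.80 × 0.38 × 4.9 = 1.490 m³/s
w_5 = (24.3 − 16.8)/2 = 3.75 m; q_5 = 0.46 × 0.09 × 3.75 = 0.1553 m³/s
Q = Σ qᵢ = 3.697 m³/s

3.70 m³/s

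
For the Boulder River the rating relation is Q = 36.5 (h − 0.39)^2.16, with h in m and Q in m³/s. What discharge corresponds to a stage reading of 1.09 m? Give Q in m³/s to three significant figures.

Q = 36.5 × (1.09 − 0.39)^2.16 = 36.5 × 0.7^2.16 = 16.89 m³/s

16.9 m³/s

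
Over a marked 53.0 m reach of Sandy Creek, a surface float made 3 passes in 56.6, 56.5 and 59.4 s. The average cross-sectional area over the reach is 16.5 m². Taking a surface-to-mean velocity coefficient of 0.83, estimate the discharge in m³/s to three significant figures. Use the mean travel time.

t̄ = (56.6 + 56.5 + 59.4) / 3 = 57.5 s
v_surface = L / t̄ = 53.0 / 57.5 = 0.9217 m/s
v_mean = 0.83 × 0.9217 = 0.7650 m/s
Q = A × v_mean = 16.5 × 0.7650 = 12.62 m³/s

12.6 m³/s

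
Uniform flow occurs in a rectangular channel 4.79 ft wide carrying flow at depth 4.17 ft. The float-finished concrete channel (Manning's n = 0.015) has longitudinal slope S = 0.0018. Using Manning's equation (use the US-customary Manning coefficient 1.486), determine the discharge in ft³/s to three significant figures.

111 ft³/s

A = b·y = 4.79 × 4.17 = 19.97 ft²
P = b + 2y = 4.79 + 2×4.17 = 13.13 ft
R = A/P = 19.97/13.13 = 1.521 ft
Q = (1.486/n)·A·R^(2/3)·S^(1/2) = (1.486/0.015) × 19.97 × 1.521^(2/3) × 0.0018^(1/2) = 111.0 ft³/s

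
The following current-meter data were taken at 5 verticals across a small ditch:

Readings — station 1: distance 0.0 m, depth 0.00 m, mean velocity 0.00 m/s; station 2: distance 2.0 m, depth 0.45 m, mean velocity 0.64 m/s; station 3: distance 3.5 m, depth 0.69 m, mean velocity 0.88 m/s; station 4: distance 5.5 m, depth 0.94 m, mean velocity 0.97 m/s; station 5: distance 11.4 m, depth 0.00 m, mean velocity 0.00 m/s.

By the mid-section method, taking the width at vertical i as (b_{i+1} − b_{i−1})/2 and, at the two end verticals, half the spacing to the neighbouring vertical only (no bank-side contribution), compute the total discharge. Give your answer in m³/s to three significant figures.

w_2 = (3.5 − 0.0)/2 = 1.75 m; q_2 = 0.64 × 0.45 × 1.75 = 0.5040 m³/s
w_3 = (5.5 − 2.0)/2 = 1.75 m; q_3 = 0.88 × 0.69 × 1.75 = 1.063 m³/s
w_4 = (11.4 − 3.5)/2 = 3.95 m; q_4 = 0.97 × 0.94 × 3.95 = 3.602 m³/s
Stations 1, 5 contribute zero (depth or velocity is 0).
Q = Σ qᵢ = 5.168 m³/s

5.17 m³/s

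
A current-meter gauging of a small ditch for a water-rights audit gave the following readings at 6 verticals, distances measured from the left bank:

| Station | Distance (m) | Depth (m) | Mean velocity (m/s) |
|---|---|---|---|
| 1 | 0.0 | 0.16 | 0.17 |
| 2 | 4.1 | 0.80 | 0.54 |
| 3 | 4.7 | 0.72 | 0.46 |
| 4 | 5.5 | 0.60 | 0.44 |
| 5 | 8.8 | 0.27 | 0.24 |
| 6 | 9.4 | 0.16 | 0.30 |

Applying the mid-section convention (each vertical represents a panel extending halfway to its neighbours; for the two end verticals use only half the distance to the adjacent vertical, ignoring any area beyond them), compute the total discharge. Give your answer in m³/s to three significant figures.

w_1 = (4.1 − 0.0)/2 = 2.05 m; q_1 = 0.17 × 0.16 × 2.05 = 0.05576 m³/s
w_2 = (4.7 − 0.0)/2 = 2.35 m; q_2 = 0.54 × 0.80 × 2.35 = 1.015 m³/s
w_3 = (5.5 − 4.1)/2 = 0.7 m; q_3 = 0.46 × 0.72 × 0.7 = 0.2318 m³/s
w_4 = (8.8 − 4.7)/2 = 2.05 m; q_4 = 0.44 × 0.60 × 2.05 = 0.5412 m³/s
w_5 = (9.4 − 5.5)/2 = 1.95 m; q_5 = 0.24 × 0.27 × 1.95 = 0.1264 m³/s
w_6 = (9.4 − 8.8)/2 = 0.3 m; q_6 = 0.30 × 0.16 × 0.3 = 0.01440 m³/s
Q = Σ qᵢ = 1.985 m³/s

1.98 m³/s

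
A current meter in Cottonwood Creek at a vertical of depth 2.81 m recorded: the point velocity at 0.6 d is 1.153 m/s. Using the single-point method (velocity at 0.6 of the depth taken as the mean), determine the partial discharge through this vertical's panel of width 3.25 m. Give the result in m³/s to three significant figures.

v̄ = v₀.₆ = 1.153 m/s
q = v̄ × d × w = 1.153 × 2.81 × 3.25 = 10.53 m³/s

10.5 m³/s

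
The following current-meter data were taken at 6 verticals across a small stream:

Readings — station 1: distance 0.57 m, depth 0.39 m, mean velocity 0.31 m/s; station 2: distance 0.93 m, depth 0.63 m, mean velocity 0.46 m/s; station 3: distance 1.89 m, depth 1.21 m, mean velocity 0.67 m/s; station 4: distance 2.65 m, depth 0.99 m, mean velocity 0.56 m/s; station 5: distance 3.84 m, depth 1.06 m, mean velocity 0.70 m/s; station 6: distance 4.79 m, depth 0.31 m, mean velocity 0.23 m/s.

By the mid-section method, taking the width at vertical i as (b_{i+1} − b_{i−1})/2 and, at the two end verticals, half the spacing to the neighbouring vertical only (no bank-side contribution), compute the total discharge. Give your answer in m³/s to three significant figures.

w_1 = (0.93 − 0.57)/2 = 0.18 m; q_1 = 0.31 × 0.39 × 0.18 = 0.02176 m³/s
w_2 = (1.89 − 0.57)/2 = 0.66 m; q_2 = 0.46 × 0.63 × 0.66 = 0.1913 m³/s
w_3 = (2.65 − 0.93)/2 = 0.86 m; q_3 = 0.67 × 1.21 × 0.86 = 0.6972 m³/s
w_4 = (3.84 − 1.89)/2 = 0.975 m; q_4 = 0.56 × 0.99 × 0.975 = 0.5405 m³/s
w_5 = (4.79 − 2.65)/2 = 1.07 m; q_5 = 0.70 × 1.06 × 1.07 = 0.7939 m³/s
w_6 = (4.79 − 3.84)/2 = 0.475 m; q_6 = 0.23 × 0.31 × 0.475 = 0.03387 m³/s
Q = Σ qᵢ = 2.279 m³/s

2.28 m³/s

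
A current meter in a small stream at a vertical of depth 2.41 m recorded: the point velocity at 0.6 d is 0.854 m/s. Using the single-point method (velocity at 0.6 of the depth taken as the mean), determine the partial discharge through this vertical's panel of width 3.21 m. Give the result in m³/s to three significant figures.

6.61 m³/s

v̄ = v₀.₆ = 0.854 m/s
q = v̄ × d × w = 0.8540 × 2.41 × 3.21 = 6.607 m³/s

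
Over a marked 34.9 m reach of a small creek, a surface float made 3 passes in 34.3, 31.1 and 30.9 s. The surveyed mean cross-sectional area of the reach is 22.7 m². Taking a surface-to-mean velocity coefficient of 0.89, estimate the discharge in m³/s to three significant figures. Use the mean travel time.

22.0 m³/s

t̄ = (34.3 + 31.1 + 30.9) / 3 = 32.1 s
v_surface = L / t̄ = 34.9 / 32.1 = 1.087 m/s
v_mean = 0.89 × 1.087 = 0.9676 m/s
Q = A × v_mean = 22.7 × 0.9676 = 21.97 m³/s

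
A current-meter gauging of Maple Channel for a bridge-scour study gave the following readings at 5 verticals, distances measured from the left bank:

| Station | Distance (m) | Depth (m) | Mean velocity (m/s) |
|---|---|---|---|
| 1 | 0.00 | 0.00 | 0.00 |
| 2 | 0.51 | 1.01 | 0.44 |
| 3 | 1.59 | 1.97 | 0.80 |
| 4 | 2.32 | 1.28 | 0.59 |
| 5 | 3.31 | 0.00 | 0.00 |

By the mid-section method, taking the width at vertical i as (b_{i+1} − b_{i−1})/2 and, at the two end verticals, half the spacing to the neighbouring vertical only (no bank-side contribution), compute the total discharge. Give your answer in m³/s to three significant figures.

w_2 = (1.59 − 0.00)/2 = 0.795 m; q_2 = 0.44 × 1.01 × 0.795 = 0.3533 m³/s
w_3 = (2.32 − 0.51)/2 = 0.905 m; q_3 = 0.80 × 1.97 × 0.905 = 1.426 m³/s
w_4 = (3.31 − 1.59)/2 = 0.86 m; q_4 = 0.59 × 1.28 × 0.86 = 0.6495 m³/s
Stations 1, 5 contribute zero (depth or velocity is 0).
Q = Σ qᵢ = 2.429 m³/s

2.43 m³/s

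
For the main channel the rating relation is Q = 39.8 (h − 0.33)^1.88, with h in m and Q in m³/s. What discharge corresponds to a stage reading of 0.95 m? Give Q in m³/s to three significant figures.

16.2 m³/s

Q = 39.8 × (0.95 − 0.33)^1.88 = 39.8 × 0.62^1.88 = 16.20 m³/s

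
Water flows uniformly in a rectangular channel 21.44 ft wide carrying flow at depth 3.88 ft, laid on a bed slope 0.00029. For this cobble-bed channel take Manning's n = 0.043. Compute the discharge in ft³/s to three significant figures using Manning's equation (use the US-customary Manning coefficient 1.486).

A = b·y = 21.44 × 3.88 = 83.19 ft²
P = b + 2y = 21.44 + 2×3.88 = 29.20 ft
R = A/P = 83.19/29.20 = 2.849 ft
Q = (1.486/n)·A·R^(2/3)·S^(1/2) = (1.486/0.043) × 83.19 × 2.849^(2/3) × 0.00029^(1/2) = 98.38 ft³/s

98.4 ft³/s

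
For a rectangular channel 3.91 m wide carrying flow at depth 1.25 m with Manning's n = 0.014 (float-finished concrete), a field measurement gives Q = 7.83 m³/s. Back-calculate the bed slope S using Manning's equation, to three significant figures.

A = b·y = 3.91 × 1.25 = 4.888 m²
P = b + 2y = 3.91 + 2×1.25 = 6.410 m
R = A/P = 4.888/6.410 = 0.7625 m
S = (Q·n / (1·A·R^(2/3)))² = (7.83×0.014 / (1×4.888×0.8346))² = 0.0007222

0.000722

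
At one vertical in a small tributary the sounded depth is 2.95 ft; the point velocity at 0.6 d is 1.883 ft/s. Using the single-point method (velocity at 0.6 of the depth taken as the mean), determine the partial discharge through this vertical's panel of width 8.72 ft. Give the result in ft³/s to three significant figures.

48.4 ft³/s

v̄ = v₀.₆ = 1.883 ft/s
q = v̄ × d × w = 1.883 × 2.95 × 8.72 = 48.44 ft³/s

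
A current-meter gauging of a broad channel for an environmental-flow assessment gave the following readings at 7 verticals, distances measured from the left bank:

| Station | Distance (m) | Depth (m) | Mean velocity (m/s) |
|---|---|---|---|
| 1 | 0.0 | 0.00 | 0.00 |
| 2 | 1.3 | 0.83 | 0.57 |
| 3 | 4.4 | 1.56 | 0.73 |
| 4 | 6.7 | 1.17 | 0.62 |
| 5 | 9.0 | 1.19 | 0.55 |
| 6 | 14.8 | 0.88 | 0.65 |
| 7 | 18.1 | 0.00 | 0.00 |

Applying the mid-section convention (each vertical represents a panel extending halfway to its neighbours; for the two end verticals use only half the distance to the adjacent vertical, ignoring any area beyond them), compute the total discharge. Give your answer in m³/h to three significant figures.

w_2 = (4.4 − 0.0)/2 = 2.2 m; q_2 = 0.57 × 0.83 × 2.2 = 1.041 m³/s
w_3 = (6.7 − 1.3)/2 = 2.7 m; q_3 = 0.73 × 1.56 × 2.7 = 3.075 m³/s
w_4 = (9.0 − 4.4)/2 = 2.3 m; q_4 = 0.62 × 1.17 × 2.3 = 1.668 m³/s
w_5 = (14.8 − 6.7)/2 = 4.05 m; q_5 = 0.55 × 1.19 × 4.05 = 2.651 m³/s
w_6 = (18.1 − 9.0)/2 = 4.55 m; q_6 = 0.65 × 0.88 × 4.55 = 2.603 m³/s
Stations 1, 7 contribute zero (depth or velocity is 0).
Q = Σ qᵢ = 11.04 m³/s
= 11.04 × 3600 = 39730 m³/h

39700 m³/h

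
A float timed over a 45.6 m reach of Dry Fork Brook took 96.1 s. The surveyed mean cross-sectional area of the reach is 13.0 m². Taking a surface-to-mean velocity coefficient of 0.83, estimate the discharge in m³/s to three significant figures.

v_surface = L / t̄ = 45.6 / 96.1 = 0.4745 m/s
v_mean = 0.83 × 0.4745 = 0.3938 m/s
Q = A × v_mean = 13.0 × 0.3938 = 5.120 m³/s

5.12 m³/s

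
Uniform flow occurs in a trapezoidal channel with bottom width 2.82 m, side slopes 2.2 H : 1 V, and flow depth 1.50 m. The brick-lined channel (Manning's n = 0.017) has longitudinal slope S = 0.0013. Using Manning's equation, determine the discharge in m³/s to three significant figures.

18.3 m³/s

A = (b + z·y)·y = (2.82 + 2.2×1.50)×1.50 = 9.180 m²
P = b + 2y√(1+z²) = 2.82 + 2×1.50×√(1+2.2²) = 10.07 m
R = A/P = 9.180/10.07 = 0.9116 m
Q = (1/n)·A·R^(2/3)·S^(1/2) = (1/0.017) × 9.180 × 0.9116^(2/3) × 0.0013^(1/2) = 18.31 m³/s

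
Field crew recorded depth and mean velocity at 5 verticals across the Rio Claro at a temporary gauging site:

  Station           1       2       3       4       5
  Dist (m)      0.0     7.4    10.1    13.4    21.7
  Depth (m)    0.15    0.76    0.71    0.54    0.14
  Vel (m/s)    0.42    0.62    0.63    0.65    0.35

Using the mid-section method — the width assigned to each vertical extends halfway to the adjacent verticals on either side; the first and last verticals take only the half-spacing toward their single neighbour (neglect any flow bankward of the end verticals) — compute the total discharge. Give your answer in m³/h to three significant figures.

w_1 = (7.4 − 0.0)/2 = 3.7 m; q_1 = 0.42 × 0.15 × 3.7 = 0.2331 m³/s
w_2 = (10.1 − 0.0)/2 = 5.05 m; q_2 = 0.62 × 0.76 × 5.05 = 2.380 m³/s
w_3 = (13.4 − 7.4)/2 = 3 m; q_3 = 0.63 × 0.71 × 3 = 1.342 m³/s
w_4 = (21.7 − 10.1)/2 = 5.8 m; q_4 = 0.65 × 0.54 × 5.8 = 2.036 m³/s
w_5 = (21.7 − 13.4)/2 = 4.15 m; q_5 = 0.35 × 0.14 × 4.15 = 0.2034 m³/s
Q = Σ qᵢ = 6.194 m³/s
= 6.194 × 3600 = 22300 m³/h

22300 m³/h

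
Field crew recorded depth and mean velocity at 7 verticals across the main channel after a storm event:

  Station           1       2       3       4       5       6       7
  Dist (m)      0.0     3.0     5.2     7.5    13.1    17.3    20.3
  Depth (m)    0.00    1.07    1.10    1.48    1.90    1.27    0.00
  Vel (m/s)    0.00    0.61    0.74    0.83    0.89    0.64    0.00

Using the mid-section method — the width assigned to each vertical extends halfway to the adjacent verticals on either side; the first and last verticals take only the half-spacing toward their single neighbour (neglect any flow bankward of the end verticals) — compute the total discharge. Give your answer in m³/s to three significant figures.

w_2 = (5.2 − 0.0)/2 = 2.6 m; q_2 = 0.61 × 1.07 × 2.6 = 1.697 m³/s
w_3 = (7.5 − 3.0)/2 = 2.25 m; q_3 = 0.74 × 1.10 × 2.25 = 1.832 m³/s
w_4 = (13.1 − 5.2)/2 = 3.95 m; q_4 = 0.83 × 1.48 × 3.95 = 4.852 m³/s
w_5 = (17.3 − 7.5)/2 = 4.9 m; q_5 = 0.89 × 1.90 × 4.9 = 8.286 m³/s
w_6 = (20.3 − 13.1)/2 = 3.6 m; q_6 = 0.64 × 1.27 × 3.6 = 2.926 m³/s
Stations 1, 7 contribute zero (depth or velocity is 0).
Q = Σ qᵢ = 19.59 m³/s

19.6 m³/s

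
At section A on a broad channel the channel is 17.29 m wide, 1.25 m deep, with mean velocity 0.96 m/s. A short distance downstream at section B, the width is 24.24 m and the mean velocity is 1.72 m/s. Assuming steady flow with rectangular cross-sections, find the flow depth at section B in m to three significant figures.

Q = A₁V₁ = (17.29×1.25) × 0.96 = 20.75 m³/s
d₂ = Q/(b₂ V₂) = 20.75/(24.24×1.72) = 0.4976 m

0.498 m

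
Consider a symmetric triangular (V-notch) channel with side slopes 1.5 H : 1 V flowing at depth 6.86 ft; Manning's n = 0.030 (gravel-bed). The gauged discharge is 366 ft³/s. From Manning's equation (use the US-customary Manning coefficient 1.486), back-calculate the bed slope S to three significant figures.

A = z·y² = 1.5×6.86² = 70.59 ft²
P = 2y√(1+z²) = 2×6.86×√(1+1.5²) = 24.73 ft
R = A/P = 70.59/24.73 = 2.854 ft
S = (Q·n / (1.486·A·R^(2/3)))² = (366×0.030 / (1.486×70.59×2.012))² = 0.002707

0.00271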